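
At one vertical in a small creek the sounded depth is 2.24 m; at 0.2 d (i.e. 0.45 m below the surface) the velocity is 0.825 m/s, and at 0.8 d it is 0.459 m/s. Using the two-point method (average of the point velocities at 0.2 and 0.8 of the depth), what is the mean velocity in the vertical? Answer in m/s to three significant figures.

0.642 m/s

v̄ = (0.825 + 0.459) / 2 = 0.6420 m/s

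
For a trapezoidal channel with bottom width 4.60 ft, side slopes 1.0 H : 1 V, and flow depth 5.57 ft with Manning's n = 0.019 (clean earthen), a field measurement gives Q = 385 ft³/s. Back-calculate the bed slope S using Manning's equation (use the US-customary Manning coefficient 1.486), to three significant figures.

A = (b + z·y)·y = (4.60 + 1.0×5.57)×5.57 = 56.65 ft²
P = b + 2y√(1+z²) = 4.60 + 2×5.57×√(1+1.0²) = 20.35 ft
R = A/P = 56.65/20.35 = 2.783 ft
S = (Q·n / (1.486·A·R^(2/3)))² = (385×0.019 / (1.486×56.65×1.979))² = 0.001929

0.00193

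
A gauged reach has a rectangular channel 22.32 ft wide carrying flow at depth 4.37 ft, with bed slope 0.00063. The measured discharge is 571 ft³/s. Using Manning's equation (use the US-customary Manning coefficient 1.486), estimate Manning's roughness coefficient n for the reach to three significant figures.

A = b·y = 22.32 × 4.37 = 97.54 ft²
P = b + 2y = 22.32 + 2×4.37 = 31.06 ft
R = A/P = 97.54/31.06 = 3.140 ft
n = (1.486/Q)·A·R^(2/3)·S^(1/2) = (1.486/571) × 97.54 × 2.144 × 0.02510 = 0.01366

0.0137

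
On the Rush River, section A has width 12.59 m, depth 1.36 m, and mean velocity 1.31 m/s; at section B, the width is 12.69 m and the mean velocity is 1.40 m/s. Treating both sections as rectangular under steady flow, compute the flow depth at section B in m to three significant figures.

Q = A₁V₁ = (12.59×1.36) × 1.31 = 22.43 m³/s
d₂ = Q/(b₂ V₂) = 22.43/(12.69×1.40) = 1.263 m

1.26 m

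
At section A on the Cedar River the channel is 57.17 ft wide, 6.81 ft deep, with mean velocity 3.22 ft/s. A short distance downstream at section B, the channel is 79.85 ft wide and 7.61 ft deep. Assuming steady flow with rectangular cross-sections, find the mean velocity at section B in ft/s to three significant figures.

Q = A₁V₁ = (57.17×6.81) × 3.22 = 1254 ft³/s
A₂ = 79.85 × 7.61 = 607.7 ft²
V₂ = Q/A₂ = 1254/607.7 = 2.063 ft/s

2.06 ft/s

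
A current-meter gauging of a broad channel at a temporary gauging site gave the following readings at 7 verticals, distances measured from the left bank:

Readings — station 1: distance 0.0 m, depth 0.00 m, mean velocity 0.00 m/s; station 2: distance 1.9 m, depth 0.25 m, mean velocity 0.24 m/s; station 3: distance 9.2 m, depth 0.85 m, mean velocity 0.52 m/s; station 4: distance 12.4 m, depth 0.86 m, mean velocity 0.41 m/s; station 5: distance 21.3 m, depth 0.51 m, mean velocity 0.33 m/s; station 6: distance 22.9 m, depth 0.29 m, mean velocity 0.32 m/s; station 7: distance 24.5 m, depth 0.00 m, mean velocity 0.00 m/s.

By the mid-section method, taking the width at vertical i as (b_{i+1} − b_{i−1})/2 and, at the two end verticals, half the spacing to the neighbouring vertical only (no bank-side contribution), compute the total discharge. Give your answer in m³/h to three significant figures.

w_2 = (9.2 − 0.0)/2 = 4.6 m; q_2 = 0.24 × 0.25 × 4.6 = 0.2760 m³/s
w_3 = (12.4 − 1.9)/2 = 5.25 m; q_3 = 0.52 × 0.85 × 5.25 = 2.321 m³/s
w_4 = (21.3 − 9.2)/2 = 6.05 m; q_4 = 0.41 × 0.86 × 6.05 = 2.133 m³/s
w_5 = (22.9 − 12.4)/2 = 5.25 m; q_5 = 0.33 × 0.51 × 5.25 = 0.8836 m³/s
w_6 = (24.5 − 21.3)/2 = 1.6 m; q_6 = 0.32 × 0.29 × 1.6 = 0.1485 m³/s
Stations 1, 7 contribute zero (depth or velocity is 0).
Q = Σ qᵢ = 5.762 m³/s
= 5.762 × 3600 = 20740 m³/h

20700 m³/h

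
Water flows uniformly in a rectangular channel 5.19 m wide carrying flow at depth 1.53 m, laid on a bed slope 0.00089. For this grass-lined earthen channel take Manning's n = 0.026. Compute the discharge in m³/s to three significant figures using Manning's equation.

A = b·y = 5.19 × 1.53 = 7.941 m²
P = b + 2y = 5.19 + 2×1.53 = 8.250 m
R = A/P = 7.941/8.250 = 0.9625 m
Q = (1/n)·A·R^(2/3)·S^(1/2) = (1/0.026) × 7.941 × 0.9625^(2/3) × 0.00089^(1/2) = 8.882 m³/s

8.88 m³/s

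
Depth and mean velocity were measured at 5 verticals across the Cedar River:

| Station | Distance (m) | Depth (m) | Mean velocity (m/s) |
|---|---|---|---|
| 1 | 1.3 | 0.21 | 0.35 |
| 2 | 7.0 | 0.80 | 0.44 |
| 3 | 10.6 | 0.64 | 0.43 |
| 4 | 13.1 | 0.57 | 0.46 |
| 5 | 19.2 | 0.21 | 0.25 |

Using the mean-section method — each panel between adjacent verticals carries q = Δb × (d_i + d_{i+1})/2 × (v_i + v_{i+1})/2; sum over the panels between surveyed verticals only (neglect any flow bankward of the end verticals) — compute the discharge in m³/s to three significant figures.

Panel 1-2: Δb = 5.7 m, d̄ = (0.21+0.80)/2 = 0.505, v̄ = (0.35+0.44)/2 = 0.395 → q = 5.7×0.505×0.395 = 1.137 m³/s
Panel 2-3: Δb = 3.6 m, d̄ = (0.80+0.64)/2 = 0.72, v̄ = (0.44+0.43)/2 = 0.435 → q = 3.6×0.72×0.435 = 1.128 m³/s
Panel 3-4: Δb = 2.5 m, d̄ = (0.64+0.57)/2 = 0.605, v̄ = (0.43+0.46)/2 = 0.445 → q = 2.5×0.605×0.445 = 0.6731 m³/s
Panel 4-5: Δb = 6.1 m, d̄ = (0.57+0.21)/2 = 0.39, v̄ = (0.46+0.25)/2 = 0.355 → q = 6.1×0.39×0.355 = 0.8445 m³/s
Q = Σ q = 3.782 m³/s

3.78 m³/s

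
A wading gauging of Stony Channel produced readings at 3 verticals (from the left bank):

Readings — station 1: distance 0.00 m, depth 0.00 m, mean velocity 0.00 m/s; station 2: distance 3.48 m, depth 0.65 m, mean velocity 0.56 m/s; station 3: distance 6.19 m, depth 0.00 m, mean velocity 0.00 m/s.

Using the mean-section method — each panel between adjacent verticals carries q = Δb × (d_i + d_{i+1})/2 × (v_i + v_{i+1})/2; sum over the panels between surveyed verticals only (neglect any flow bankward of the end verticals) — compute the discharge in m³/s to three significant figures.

Panel 1-2: Δb = 3.48 m, d̄ = (0.00+0.65)/2 = 0.325, v̄ = (0.00+0.56)/2 = 0.28 → q = 3.48×0.325×0.28 = 0.3167 m³/s
Panel 2-3: Δb = 2.71 m, d̄ = (0.65+0.00)/2 = 0.325, v̄ = (0.56+0.00)/2 = 0.28 → q = 2.71×0.325×0.28 = 0.2466 m³/s
Q = Σ q = 0.5633 m³/s

0.563 m³/s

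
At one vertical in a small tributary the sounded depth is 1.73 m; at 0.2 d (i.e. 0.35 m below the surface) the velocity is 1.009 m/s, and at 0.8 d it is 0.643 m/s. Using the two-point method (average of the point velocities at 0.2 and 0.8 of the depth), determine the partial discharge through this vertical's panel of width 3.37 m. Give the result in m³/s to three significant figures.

4.82 m³/s

v̄ = (1.009 + 0.643) / 2 = 0.8260 m/s
q = v̄ × d × w = 0.8260 × 1.73 × 3.37 = 4.816 m³/s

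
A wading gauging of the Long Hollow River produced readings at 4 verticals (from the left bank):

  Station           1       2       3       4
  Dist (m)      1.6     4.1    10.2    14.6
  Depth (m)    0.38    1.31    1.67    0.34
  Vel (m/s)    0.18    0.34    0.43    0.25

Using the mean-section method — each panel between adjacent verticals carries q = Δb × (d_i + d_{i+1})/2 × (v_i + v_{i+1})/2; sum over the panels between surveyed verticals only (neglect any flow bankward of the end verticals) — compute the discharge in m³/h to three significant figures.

20000 m³/h

Panel 1-2: Δb = 2.5 m, d̄ = (0.38+1.31)/2 = 0.845, v̄ = (0.18+0.34)/2 = 0.26 → q = 2.5×0.845×0.26 = 0.5493 m³/s
Panel 2-3: Δb = 6.1 m, d̄ = (1.31+1.67)/2 = 1.49, v̄ = (0.34+0.43)/2 = 0.385 → q = 6.1×1.49×0.385 = 3.499 m³/s
Panel 3-4: Δb = 4.4 m, d̄ = (1.67+0.34)/2 = 1.005, v̄ = (0.43+0.25)/2 = 0.34 → q = 4.4×1.005×0.34 = 1.503 m³/s
Q = Σ q = 5.552 m³/s
= 5.552 × 3600 = 19990 m³/h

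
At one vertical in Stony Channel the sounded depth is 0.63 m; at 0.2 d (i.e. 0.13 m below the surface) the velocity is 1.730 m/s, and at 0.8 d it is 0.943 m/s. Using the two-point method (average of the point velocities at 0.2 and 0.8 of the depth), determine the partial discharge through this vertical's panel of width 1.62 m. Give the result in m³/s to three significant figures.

1.36 m³/s

v̄ = (1.730 + 0.943) / 2 = 1.337 m/s
q = v̄ × d × w = 1.337 × 0.63 × 1.62 = 1.364 m³/s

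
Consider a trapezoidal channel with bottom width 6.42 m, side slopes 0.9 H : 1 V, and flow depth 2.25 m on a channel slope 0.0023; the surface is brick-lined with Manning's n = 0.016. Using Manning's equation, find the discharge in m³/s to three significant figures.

A = (b + z·y)·y = (6.42 + 0.9×2.25)×2.25 = 19.00 m²
P = b + 2y√(1+z²) = 6.42 + 2×2.25×√(1+0.9²) = 12.47 m
R = A/P = 19.00/12.47 = 1.523 m
Q = (1/n)·A·R^(2/3)·S^(1/2) = (1/0.016) × 19.00 × 1.523^(2/3) × 0.0023^(1/2) = 75.40 m³/s

75.4 m³/s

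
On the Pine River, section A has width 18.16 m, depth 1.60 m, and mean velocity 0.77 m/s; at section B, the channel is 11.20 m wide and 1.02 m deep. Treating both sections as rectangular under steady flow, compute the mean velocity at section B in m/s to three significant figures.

1.96 m/s

Q = A₁V₁ = (18.16×1.60) × 0.77 = 22.37 m³/s
A₂ = 11.20 × 1.02 = 11.42 m²
V₂ = Q/A₂ = 22.37/11.42 = 1.958 m/s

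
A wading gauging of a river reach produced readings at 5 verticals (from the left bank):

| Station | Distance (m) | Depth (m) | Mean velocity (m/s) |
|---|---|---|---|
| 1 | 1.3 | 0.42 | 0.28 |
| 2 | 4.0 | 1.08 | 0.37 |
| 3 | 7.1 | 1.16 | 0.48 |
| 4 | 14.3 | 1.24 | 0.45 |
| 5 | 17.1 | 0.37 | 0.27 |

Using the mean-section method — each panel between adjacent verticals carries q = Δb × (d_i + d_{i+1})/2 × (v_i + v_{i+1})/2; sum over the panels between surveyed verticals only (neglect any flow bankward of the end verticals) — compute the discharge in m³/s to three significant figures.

6.96 m³/s

Panel 1-2: Δb = 2.7 m, d̄ = (0.42+1.08)/2 = 0.75, v̄ = (0.28+0.37)/2 = 0.325 → q = 2.7×0.75×0.325 = 0.6581 m³/s
Panel 2-3: Δb = 3.1 m, d̄ = (1.08+1.16)/2 = 1.12, v̄ = (0.37+0.48)/2 = 0.425 → q = 3.1×1.12×0.425 = 1.476 m³/s
Panel 3-4: Δb = 7.2 m, d̄ = (1.16+1.24)/2 = 1.2, v̄ = (0.48+0.45)/2 = 0.465 → q = 7.2×1.2×0.465 = 4.018 m³/s
Panel 4-5: Δb = 2.8 m, d̄ = (1.24+0.37)/2 = 0.805, v̄ = (0.45+0.27)/2 = 0.36 → q = 2.8×0.805×0.36 = 0.8114 m³/s
Q = Σ q = 6.963 m³/s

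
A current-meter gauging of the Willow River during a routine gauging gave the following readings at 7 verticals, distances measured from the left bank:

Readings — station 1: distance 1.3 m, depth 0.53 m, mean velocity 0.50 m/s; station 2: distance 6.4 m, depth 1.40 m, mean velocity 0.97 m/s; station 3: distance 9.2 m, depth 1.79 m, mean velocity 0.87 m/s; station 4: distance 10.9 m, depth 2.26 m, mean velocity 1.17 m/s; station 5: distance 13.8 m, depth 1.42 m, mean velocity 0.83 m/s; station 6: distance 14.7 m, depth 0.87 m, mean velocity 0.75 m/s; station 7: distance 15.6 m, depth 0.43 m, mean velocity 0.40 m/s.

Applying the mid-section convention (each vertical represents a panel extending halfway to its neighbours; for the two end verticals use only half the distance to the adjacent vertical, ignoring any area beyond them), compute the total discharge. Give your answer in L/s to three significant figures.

18500 L/s

w_1 = (6.4 − 1.3)/2 = 2.55 m; q_1 = 0.50 × 0.53 × 2.55 = 0.6758 m³/s
w_2 = (9.2 − 1.3)/2 = 3.95 m; q_2 = 0.97 × 1.40 × 3.95 = 5.364 m³/s
w_3 = (10.9 − 6.4)/2 = 2.25 m; q_3 = 0.87 × 1.79 × 2.25 = 3.504 m³/s
w_4 = (13.8 − 9.2)/2 = 2.3 m; q_4 = 1.17 × 2.26 × 2.3 = 6.082 m³/s
w_5 = (14.7 − 10.9)/2 = 1.9 m; q_5 = 0.83 × 1.42 × 1.9 = 2.239 m³/s
w_6 = (15.6 − 13.8)/2 = 0.9 m; q_6 = 0.75 × 0.87 × 0.9 = 0.5873 m³/s
w_7 = (15.6 − 14.7)/2 = 0.45 m; q_7 = 0.40 × 0.43 × 0.45 = 0.07740 m³/s
Q = Σ qᵢ = 18.53 m³/s
= 18.53 × 1000 = 18530 L/s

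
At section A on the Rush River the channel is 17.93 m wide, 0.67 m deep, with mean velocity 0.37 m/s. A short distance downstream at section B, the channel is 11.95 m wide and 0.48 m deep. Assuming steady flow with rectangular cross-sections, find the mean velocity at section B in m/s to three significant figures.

0.775 m/s

Q = A₁V₁ = (17.93×0.67) × 0.37 = 4.445 m³/s
A₂ = 11.95 × 0.48 = 5.736 m²
V₂ = Q/A₂ = 4.445/5.736 = 0.7749 m/s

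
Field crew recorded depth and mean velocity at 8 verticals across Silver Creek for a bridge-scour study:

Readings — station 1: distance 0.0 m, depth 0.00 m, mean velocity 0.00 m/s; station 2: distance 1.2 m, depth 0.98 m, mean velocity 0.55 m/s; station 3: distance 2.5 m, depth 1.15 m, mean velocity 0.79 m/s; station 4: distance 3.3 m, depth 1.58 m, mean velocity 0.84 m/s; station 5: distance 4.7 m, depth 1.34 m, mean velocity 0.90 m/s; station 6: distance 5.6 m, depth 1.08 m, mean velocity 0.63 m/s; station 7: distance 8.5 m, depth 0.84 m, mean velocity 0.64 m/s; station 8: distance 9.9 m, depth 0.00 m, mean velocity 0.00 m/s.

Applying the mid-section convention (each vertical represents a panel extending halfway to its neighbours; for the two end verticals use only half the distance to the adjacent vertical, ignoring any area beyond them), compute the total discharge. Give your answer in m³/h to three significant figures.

w_2 = (2.5 − 0.0)/2 = 1.25 m; q_2 = 0.55 × 0.98 × 1.25 = 0.6738 m³/s
w_3 = (3.3 − 1.2)/2 = 1.05 m; q_3 = 0.79 × 1.15 × 1.05 = 0.9539 m³/s
w_4 = (4.7 − 2.5)/2 = 1.1 m; q_4 = 0.84 × 1.58 × 1.1 = 1.460 m³/s
w_5 = (5.6 − 3.3)/2 = 1.15 m; q_5 = 0.90 × 1.34 × 1.15 = 1.387 m³/s
w_6 = (8.5 − 4.7)/2 = 1.9 m; q_6 = 0.63 × 1.08 × 1.9 = 1.293 m³/s
w_7 = (9.9 − 5.6)/2 = 2.15 m; q_7 = 0.64 × 0.84 × 2.15 = 1.156 m³/s
Stations 1, 8 contribute zero (depth or velocity is 0).
Q = Σ qᵢ = 6.923 m³/s
= 6.923 × 3600 = 24920 m³/h

24900 m³/h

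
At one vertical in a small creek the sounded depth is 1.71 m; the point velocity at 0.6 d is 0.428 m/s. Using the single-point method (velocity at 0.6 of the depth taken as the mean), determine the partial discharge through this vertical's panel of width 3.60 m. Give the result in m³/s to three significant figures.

2.63 m³/s

v̄ = v₀.₆ = 0.428 m/s
q = v̄ × d × w = 0.4280 × 1.71 × 3.60 = 2.635 m³/s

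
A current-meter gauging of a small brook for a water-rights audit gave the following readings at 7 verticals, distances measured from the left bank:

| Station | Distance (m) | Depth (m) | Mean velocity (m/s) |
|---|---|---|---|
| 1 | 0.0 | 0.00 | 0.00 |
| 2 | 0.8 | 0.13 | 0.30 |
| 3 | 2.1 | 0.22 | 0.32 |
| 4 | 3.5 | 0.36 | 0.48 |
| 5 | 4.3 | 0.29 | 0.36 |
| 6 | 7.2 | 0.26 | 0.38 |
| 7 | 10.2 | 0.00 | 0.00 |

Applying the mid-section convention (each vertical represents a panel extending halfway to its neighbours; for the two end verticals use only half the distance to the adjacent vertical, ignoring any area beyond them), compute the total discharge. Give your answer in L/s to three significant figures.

w_2 = (2.1 − 0.0)/2 = 1.05 m; q_2 = 0.30 × 0.13 × 1.05 = 0.04095 m³/s
w_3 = (3.5 − 0.8)/2 = 1.35 m; q_3 = 0.32 × 0.22 × 1.35 = 0.09504 m³/s
w_4 = (4.3 − 2.1)/2 = 1.1 m; q_4 = 0.48 × 0.36 × 1.1 = 0.1901 m³/s
w_5 = (7.2 − 3.5)/2 = 1.85 m; q_5 = 0.36 × 0.29 × 1.85 = 0.1931 m³/s
w_6 = (10.2 − 4.3)/2 = 2.95 m; q_6 = 0.38 × 0.26 × 2.95 = 0.2915 m³/s
Stations 1, 7 contribute zero (depth or velocity is 0).
Q = Σ qᵢ = 0.8107 m³/s
= 0.8107 × 1000 = 810.7 L/s

811 L/s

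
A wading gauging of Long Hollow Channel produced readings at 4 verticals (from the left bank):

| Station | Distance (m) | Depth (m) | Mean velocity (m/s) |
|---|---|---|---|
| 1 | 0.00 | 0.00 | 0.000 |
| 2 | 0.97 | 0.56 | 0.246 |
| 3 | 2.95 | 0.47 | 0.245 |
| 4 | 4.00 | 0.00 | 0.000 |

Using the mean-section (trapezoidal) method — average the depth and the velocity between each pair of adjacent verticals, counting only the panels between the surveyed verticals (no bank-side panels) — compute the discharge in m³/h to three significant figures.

Panel 1-2: Δb = 0.97 m, d̄ = (0.00+0.56)/2 = 0.28, v̄ = (0.000+0.246)/2 = 0.123 → q = 0.97×0.28×0.123 = 0.03341 m³/s
Panel 2-3: Δb = 1.98 m, d̄ = (0.56+0.47)/2 = 0.515, v̄ = (0.246+0.245)/2 = 0.2455 → q = 1.98×0.515×0.2455 = 0.2503 m³/s
Panel 3-4: Δb = 1.05 m, d̄ = (0.47+0.00)/2 = 0.235, v̄ = (0.245+0.000)/2 = 0.1225 → q = 1.05×0.235×0.1225 = 0.03023 m³/s
Q = Σ q = 0.3140 m³/s
= 0.3140 × 3600 = 1130 m³/h

1130 m³/h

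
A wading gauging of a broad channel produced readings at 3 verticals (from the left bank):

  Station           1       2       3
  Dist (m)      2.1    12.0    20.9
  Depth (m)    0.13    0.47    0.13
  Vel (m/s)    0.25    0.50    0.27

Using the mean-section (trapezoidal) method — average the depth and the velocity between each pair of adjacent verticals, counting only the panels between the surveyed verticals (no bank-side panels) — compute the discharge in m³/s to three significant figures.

Panel 1-2: Δb = 9.9 m, d̄ = (0.13+0.47)/2 = 0.3, v̄ = (0.25+0.50)/2 = 0.375 → q = 9.9×0.3×0.375 = 1.114 m³/s
Panel 2-3: Δb = 8.9 m, d̄ = (0.47+0.13)/2 = 0.3, v̄ = (0.50+0.27)/2 = 0.385 → q = 8.9×0.3×0.385 = 1.028 m³/s
Q = Σ q = 2.142 m³/s

2.14 m³/s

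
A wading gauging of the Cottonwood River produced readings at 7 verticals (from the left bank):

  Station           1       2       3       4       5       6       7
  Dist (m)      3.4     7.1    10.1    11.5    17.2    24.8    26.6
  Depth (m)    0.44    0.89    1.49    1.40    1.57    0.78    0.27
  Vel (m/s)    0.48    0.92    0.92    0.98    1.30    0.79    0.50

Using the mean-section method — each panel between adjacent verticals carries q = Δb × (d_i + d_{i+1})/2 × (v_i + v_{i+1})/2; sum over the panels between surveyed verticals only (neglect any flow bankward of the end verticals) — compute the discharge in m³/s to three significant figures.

Panel 1-2: Δb = 3.7 m, d̄ = (0.44+0.89)/2 = 0.665, v̄ = (0.48+0.92)/2 = 0.7 → q = 3.7×0.665×0.7 = 1.722 m³/s
Panel 2-3: Δb = 3 m, d̄ = (0.89+1.49)/2 = 1.19, v̄ = (0.92+0.92)/2 = 0.92 → q = 3×1.19×0.92 = 3.284 m³/s
Panel 3-4: Δb = 1.4 m, d̄ = (1.49+1.40)/2 = 1.445, v̄ = (0.92+0.98)/2 = 0.95 → q = 1.4×1.445×0.95 = 1.922 m³/s
Panel 4-5: Δb = 5.7 m, d̄ = (1.40+1.57)/2 = 1.485, v̄ = (0.98+1.30)/2 = 1.14 → q = 5.7×1.485×1.14 = 9.650 m³/s
Panel 5-6: Δb = 7.6 m, d̄ = (1.57+0.78)/2 = 1.175, v̄ = (1.30+0.79)/2 = 1.045 → q = 7.6×1.175×1.045 = 9.332 m³/s
Panel 6-7: Δb = 1.8 m, d̄ = (0.78+0.27)/2 = 0.525, v̄ = (0.79+0.50)/2 = 0.645 → q = 1.8×0.525×0.645 = 0.6095 m³/s
Q = Σ q = 26.52 m³/s

26.5 m³/s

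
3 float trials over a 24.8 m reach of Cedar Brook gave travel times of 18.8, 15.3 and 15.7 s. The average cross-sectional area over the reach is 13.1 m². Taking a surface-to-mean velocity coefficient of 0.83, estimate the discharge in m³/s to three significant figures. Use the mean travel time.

t̄ = (18.8 + 15.3 + 15.7) / 3 = 16.6 s
v_surface = L / t̄ = 24.8 / 16.6 = 1.494 m/s
v_mean = 0.83 × 1.494 = 1.240 m/s
Q = A × v_mean = 13.1 × 1.240 = 16.24 m³/s

16.2 m³/s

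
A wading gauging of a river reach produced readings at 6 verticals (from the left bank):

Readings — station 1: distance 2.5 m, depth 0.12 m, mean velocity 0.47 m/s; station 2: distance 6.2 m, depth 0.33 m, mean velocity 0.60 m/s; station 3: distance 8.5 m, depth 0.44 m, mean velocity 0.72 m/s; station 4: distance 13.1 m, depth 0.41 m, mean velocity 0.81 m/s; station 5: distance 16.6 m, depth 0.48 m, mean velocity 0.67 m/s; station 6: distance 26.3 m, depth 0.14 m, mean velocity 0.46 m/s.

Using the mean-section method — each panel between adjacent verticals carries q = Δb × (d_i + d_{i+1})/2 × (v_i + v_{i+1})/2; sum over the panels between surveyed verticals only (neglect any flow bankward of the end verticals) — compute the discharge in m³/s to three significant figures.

5.38 m³/s

Panel 1-2: Δb = 3.7 m, d̄ = (0.12+0.33)/2 = 0.225, v̄ = (0.47+0.60)/2 = 0.535 → q = 3.7×0.225×0.535 = 0.4454 m³/s
Panel 2-3: Δb = 2.3 m, d̄ = (0.33+0.44)/2 = 0.385, v̄ = (0.60+0.72)/2 = 0.66 → q = 2.3×0.385×0.66 = 0.5844 m³/s
Panel 3-4: Δb = 4.6 m, d̄ = (0.44+0.41)/2 = 0.425, v̄ = (0.72+0.81)/2 = 0.765 → q = 4.6×0.425×0.765 = 1.496 m³/s
Panel 4-5: Δb = 3.5 m, d̄ = (0.41+0.48)/2 = 0.445, v̄ = (0.81+0.67)/2 = 0.74 → q = 3.5×0.445×0.74 = 1.153 m³/s
Panel 5-6: Δb = 9.7 m, d̄ = (0.48+0.14)/2 = 0.31, v̄ = (0.67+0.46)/2 = 0.565 → q = 9.7×0.31×0.565 = 1.699 m³/s
Q = Σ q = 5.377 m³/s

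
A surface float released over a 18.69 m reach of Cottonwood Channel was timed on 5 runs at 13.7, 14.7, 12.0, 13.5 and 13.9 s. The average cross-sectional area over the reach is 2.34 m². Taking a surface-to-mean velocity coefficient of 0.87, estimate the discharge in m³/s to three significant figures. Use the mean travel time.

2.81 m³/s

t̄ = (13.7 + 14.7 + 12.0 + 13.5 + 13.9) / 5 = 13.56 s
v_surface = L / t̄ = 18.69 / 13.56 = 1.378 m/s
v_mean = 0.87 × 1.378 = 1.199 m/s
Q = A × v_mean = 2.34 × 1.199 = 2.806 m³/s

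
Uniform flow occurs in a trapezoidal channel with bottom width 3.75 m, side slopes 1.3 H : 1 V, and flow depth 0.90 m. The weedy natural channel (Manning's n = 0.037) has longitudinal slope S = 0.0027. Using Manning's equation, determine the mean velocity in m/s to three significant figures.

A = (b + z·y)·y = (3.75 + 1.3×0.90)×0.90 = 4.428 m²
P = b + 2y√(1+z²) = 3.75 + 2×0.90×√(1+1.3²) = 6.702 m
R = A/P = 4.428/6.702 = 0.6607 m
Q = (1/n)·A·R^(2/3)·S^(1/2) = (1/0.037) × 4.428 × 0.6607^(2/3) × 0.0027^(1/2) = 4.717 m³/s
V = Q/A = 4.717/4.428 = 1.065 m/s

1.07 m/s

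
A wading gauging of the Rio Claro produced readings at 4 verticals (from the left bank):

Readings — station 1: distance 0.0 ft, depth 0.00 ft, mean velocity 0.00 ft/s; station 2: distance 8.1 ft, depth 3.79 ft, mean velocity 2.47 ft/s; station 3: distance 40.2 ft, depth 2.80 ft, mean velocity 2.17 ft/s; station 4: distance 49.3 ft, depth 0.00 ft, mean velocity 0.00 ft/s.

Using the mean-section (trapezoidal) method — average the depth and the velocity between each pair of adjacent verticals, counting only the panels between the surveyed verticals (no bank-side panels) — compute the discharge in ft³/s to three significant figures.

278 ft³/s

Panel 1-2: Δb = 8.1 ft, d̄ = (0.00+3.79)/2 = 1.895, v̄ = (0.00+2.47)/2 = 1.235 → q = 8.1×1.895×1.235 = 18.96 ft³/s
Panel 2-3: Δb = 32.1 ft, d̄ = (3.79+2.80)/2 = 3.295, v̄ = (2.47+2.17)/2 = 2.32 → q = 32.1×3.295×2.32 = 245.4 ft³/s
Panel 3-4: Δb = 9.1 ft, d̄ = (2.80+0.00)/2 = 1.4, v̄ = (2.17+0.00)/2 = 1.085 → q = 9.1×1.4×1.085 = 13.82 ft³/s
Q = Σ q = 278.2 ft³/s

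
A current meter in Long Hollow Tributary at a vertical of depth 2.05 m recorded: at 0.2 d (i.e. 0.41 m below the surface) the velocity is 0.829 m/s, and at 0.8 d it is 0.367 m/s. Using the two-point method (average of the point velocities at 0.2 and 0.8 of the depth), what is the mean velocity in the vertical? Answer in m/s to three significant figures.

v̄ = (0.829 + 0.367) / 2 = 0.5980 m/s

0.598 m/s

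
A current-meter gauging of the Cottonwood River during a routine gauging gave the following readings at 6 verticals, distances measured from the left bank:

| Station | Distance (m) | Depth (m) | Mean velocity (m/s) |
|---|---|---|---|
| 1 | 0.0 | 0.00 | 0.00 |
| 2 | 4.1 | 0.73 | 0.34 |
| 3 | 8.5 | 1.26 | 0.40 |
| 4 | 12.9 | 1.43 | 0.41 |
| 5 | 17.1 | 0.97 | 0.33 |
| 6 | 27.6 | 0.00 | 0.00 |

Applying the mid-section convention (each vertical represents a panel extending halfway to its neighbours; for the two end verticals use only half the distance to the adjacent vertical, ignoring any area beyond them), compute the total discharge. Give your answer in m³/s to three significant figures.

w_2 = (8.5 − 0.0)/2 = 4.25 m; q_2 = 0.34 × 0.73 × 4.25 = 1.055 m³/s
w_3 = (12.9 − 4.1)/2 = 4.4 m; q_3 = 0.40 × 1.26 × 4.4 = 2.218 m³/s
w_4 = (17.1 − 8.5)/2 = 4.3 m; q_4 = 0.41 × 1.43 × 4.3 = 2.521 m³/s
w_5 = (27.6 − 12.9)/2 = 7.35 m; q_5 = 0.33 × 0.97 × 7.35 = 2.353 m³/s
Stations 1, 6 contribute zero (depth or velocity is 0).
Q = Σ qᵢ = 8.146 m³/s

8.15 m³/s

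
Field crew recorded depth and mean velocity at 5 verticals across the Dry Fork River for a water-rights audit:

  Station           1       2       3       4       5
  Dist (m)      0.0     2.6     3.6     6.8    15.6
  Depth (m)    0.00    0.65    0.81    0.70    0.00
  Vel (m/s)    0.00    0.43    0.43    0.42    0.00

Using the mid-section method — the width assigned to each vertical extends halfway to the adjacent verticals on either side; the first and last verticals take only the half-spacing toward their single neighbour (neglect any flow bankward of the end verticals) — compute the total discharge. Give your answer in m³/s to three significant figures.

3.00 m³/s

w_2 = (3.6 − 0.0)/2 = 1.8 m; q_2 = 0.43 × 0.65 × 1.8 = 0.5031 m³/s
w_3 = (6.8 − 2.6)/2 = 2.1 m; q_3 = 0.43 × 0.81 × 2.1 = 0.7314 m³/s
w_4 = (15.6 − 3.6)/2 = 6 m; q_4 = 0.42 × 0.70 × 6 = 1.764 m³/s
Stations 1, 5 contribute zero (depth or velocity is 0).
Q = Σ qᵢ = 2.999 m³/s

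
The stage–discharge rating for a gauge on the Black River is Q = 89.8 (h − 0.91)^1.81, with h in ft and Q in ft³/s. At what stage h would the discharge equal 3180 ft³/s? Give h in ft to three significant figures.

8.09 ft

h − h₀ = (Q/C)^(1/b) = (3180/89.8)^(1/1.81) = 7.176 ft
h = 0.91 + 7.176 = 8.086 ft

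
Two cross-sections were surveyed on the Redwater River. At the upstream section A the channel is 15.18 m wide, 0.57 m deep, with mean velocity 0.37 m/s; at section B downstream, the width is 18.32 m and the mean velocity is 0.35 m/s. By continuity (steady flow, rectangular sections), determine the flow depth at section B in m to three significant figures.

Q = A₁V₁ = (15.18×0.57) × 0.37 = 3.201 m³/s
d₂ = Q/(b₂ V₂) = 3.201/(18.32×0.35) = 0.4993 m

0.499 m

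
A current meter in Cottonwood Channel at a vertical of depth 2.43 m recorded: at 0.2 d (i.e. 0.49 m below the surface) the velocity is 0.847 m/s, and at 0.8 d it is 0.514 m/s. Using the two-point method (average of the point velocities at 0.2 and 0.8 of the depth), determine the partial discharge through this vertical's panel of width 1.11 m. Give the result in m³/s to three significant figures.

1.84 m³/s

v̄ = (0.847 + 0.514) / 2 = 0.6805 m/s
q = v̄ × d × w = 0.6805 × 2.43 × 1.11 = 1.836 m³/s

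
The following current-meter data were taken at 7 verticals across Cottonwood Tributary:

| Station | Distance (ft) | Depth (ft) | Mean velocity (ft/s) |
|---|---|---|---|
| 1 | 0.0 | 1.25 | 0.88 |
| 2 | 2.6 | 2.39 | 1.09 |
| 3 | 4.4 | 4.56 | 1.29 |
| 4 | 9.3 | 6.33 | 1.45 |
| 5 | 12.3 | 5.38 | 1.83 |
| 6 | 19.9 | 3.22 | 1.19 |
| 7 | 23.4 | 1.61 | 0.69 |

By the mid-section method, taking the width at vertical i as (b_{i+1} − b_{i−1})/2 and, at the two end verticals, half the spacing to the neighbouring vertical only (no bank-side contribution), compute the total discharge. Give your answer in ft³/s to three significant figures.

w_1 = (2.6 − 0.0)/2 = 1.3 ft; q_1 = 0.88 × 1.25 × 1.3 = 1.430 ft³/s
w_2 = (4.4 − 0.0)/2 = 2.2 ft; q_2 = 1.09 × 2.39 × 2.2 = 5.731 ft³/s
w_3 = (9.3 − 2.6)/2 = 3.35 ft; q_3 = 1.29 × 4.56 × 3.35 = 19.71 ft³/s
w_4 = (12.3 − 4.4)/2 = 3.95 ft; q_4 = 1.45 × 6.33 × 3.95 = 36.26 ft³/s
w_5 = (19.9 − 9.3)/2 = 5.3 ft; q_5 = 1.83 × 5.38 × 5.3 = 52.18 ft³/s
w_6 = (23.4 − 12.3)/2 = 5.55 ft; q_6 = 1.19 × 3.22 × 5.55 = 21.27 ft³/s
w_7 = (23.4 − 19.9)/2 = 1.75 ft; q_7 = 0.69 × 1.61 × 1.75 = 1.944 ft³/s
Q = Σ qᵢ = 138.5 ft³/s

139 ft³/s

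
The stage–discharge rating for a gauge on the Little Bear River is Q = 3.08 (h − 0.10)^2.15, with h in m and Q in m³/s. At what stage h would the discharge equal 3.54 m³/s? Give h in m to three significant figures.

1.17 m

h − h₀ = (Q/C)^(1/b) = (3.54/3.08)^(1/2.15) = 1.067 m
h = 0.10 + 1.067 = 1.167 m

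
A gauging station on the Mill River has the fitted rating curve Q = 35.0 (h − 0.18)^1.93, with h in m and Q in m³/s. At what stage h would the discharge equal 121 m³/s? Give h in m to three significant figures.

h − h₀ = (Q/C)^(1/b) = (121/35.0)^(1/1.93) = 1.902 m
h = 0.18 + 1.902 = 2.082 m

2.08 m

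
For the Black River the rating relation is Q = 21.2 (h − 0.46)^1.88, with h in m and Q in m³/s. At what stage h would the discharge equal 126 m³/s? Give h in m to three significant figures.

h − h₀ = (Q/C)^(1/b) = (126/21.2)^(1/1.88) = 2.581 m
h = 0.46 + 2.581 = 3.041 m

3.04 m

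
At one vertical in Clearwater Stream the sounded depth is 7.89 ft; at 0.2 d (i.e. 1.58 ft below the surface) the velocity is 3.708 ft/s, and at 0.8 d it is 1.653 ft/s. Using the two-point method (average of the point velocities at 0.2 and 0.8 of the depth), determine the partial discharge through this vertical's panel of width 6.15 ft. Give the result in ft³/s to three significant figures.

v̄ = (3.708 + 1.653) / 2 = 2.681 ft/s
q = v̄ × d × w = 2.681 × 7.89 × 6.15 = 130.1 ft³/s

130 ft³/s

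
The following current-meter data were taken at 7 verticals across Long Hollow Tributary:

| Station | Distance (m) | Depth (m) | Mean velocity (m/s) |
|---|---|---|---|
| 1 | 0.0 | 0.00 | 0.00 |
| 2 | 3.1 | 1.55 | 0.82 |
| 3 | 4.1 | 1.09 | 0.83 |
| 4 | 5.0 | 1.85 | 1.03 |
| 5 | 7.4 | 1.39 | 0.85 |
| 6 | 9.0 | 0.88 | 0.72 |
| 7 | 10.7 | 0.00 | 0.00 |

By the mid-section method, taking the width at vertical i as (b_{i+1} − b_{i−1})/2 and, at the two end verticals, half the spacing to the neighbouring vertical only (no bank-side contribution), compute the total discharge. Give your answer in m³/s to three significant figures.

w_2 = (4.1 − 0.0)/2 = 2.05 m; q_2 = 0.82 × 1.55 × 2.05 = 2.606 m³/s
w_3 = (5.0 − 3.1)/2 = 0.95 m; q_3 = 0.83 × 1.09 × 0.95 = 0.8595 m³/s
w_4 = (7.4 − 4.1)/2 = 1.65 m; q_4 = 1.03 × 1.85 × 1.65 = 3.144 m³/s
w_5 = (9.0 − 5.0)/2 = 2 m; q_5 = 0.85 × 1.39 × 2 = 2.363 m³/s
w_6 = (10.7 − 7.4)/2 = 1.65 m; q_6 = 0.72 × 0.88 × 1.65 = 1.045 m³/s
Stations 1, 7 contribute zero (depth or velocity is 0).
Q = Σ qᵢ = 10.02 m³/s

10.0 m³/s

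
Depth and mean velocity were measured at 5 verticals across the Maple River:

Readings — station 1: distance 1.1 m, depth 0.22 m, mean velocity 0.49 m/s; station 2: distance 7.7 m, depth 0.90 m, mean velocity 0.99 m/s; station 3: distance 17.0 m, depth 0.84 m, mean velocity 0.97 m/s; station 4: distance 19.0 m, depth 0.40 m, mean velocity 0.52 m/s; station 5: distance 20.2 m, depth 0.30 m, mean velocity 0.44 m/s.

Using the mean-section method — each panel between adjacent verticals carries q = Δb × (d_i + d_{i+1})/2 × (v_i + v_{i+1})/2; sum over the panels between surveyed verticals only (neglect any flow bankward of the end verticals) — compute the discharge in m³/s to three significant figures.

11.8 m³/s

Panel 1-2: Δb = 6.6 m, d̄ = (0.22+0.90)/2 = 0.56, v̄ = (0.49+0.99)/2 = 0.74 → q = 6.6×0.56×0.74 = 2.735 m³/s
Panel 2-3: Δb = 9.3 m, d̄ = (0.90+0.84)/2 = 0.87, v̄ = (0.99+0.97)/2 = 0.98 → q = 9.3×0.87×0.98 = 7.929 m³/s
Panel 3-4: Δb = 2 m, d̄ = (0.84+0.40)/2 = 0.62, v̄ = (0.97+0.52)/2 = 0.745 → q = 2×0.62×0.745 = 0.9238 m³/s
Panel 4-5: Δb = 1.2 m, d̄ = (0.40+0.30)/2 = 0.35, v̄ = (0.52+0.44)/2 = 0.48 → q = 1.2×0.35×0.48 = 0.2016 m³/s
Q = Σ q = 11.79 m³/s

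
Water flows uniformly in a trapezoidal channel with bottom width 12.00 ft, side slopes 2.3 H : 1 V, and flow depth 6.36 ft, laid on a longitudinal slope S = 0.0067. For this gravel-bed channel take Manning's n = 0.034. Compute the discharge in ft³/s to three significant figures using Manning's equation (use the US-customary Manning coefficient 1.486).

1490 ft³/s

A = (b + z·y)·y = (12.00 + 2.3×6.36)×6.36 = 169.4 ft²
P = b + 2y√(1+z²) = 12.00 + 2×6.36×√(1+2.3²) = 43.90 ft
R = A/P = 169.4/43.90 = 3.858 ft
Q = (1.486/n)·A·R^(2/3)·S^(1/2) = (1.486/0.034) × 169.4 × 3.858^(2/3) × 0.0067^(1/2) = 1490 ft³/s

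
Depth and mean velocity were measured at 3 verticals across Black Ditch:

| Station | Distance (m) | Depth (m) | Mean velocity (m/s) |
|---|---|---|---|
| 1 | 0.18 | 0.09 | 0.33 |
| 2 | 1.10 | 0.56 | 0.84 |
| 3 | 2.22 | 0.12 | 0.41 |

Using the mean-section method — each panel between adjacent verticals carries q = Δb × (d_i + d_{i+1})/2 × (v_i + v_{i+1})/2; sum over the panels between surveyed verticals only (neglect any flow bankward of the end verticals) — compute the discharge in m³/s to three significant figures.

0.413 m³/s

Panel 1-2: Δb = 0.92 m, d̄ = (0.09+0.56)/2 = 0.325, v̄ = (0.33+0.84)/2 = 0.585 → q = 0.92×0.325×0.585 = 0.1749 m³/s
Panel 2-3: Δb = 1.12 m, d̄ = (0.56+0.12)/2 = 0.34, v̄ = (0.84+0.41)/2 = 0.625 → q = 1.12×0.34×0.625 = 0.2380 m³/s
Q = Σ q = 0.4129 m³/s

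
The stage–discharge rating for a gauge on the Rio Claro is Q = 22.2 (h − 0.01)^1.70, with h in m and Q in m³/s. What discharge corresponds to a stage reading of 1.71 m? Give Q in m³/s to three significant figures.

Q = 22.2 × (1.71 − 0.01)^1.70 = 22.2 × 1.7^1.70 = 54.72 m³/s

54.7 m³/s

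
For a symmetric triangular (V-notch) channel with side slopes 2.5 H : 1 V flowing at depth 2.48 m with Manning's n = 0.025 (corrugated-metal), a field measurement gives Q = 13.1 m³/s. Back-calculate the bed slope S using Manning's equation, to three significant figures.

A = z·y² = 2.5×2.48² = 15.38 m²
P = 2y√(1+z²) = 2×2.48×√(1+2.5²) = 13.36 m
R = A/P = 15.38/13.36 = 1.151 m
S = (Q·n / (1·A·R^(2/3)))² = (13.1×0.025 / (1×15.38×1.098))² = 0.0003760

0.000376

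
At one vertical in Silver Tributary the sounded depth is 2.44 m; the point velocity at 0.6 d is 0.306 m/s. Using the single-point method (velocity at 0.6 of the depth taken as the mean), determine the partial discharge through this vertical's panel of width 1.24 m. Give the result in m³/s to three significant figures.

v̄ = v₀.₆ = 0.306 m/s
q = v̄ × d × w = 0.3060 × 2.44 × 1.24 = 0.9258 m³/s

0.926 m³/s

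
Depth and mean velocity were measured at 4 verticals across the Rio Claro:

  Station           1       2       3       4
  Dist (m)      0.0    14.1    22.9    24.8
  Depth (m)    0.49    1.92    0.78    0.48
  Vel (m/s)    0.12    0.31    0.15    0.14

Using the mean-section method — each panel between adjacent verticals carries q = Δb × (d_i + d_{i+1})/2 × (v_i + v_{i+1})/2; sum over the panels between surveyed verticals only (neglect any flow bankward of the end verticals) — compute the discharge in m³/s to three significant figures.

Panel 1-2: Δb = 14.1 m, d̄ = (0.49+1.92)/2 = 1.205, v̄ = (0.12+0.31)/2 = 0.215 → q = 14.1×1.205×0.215 = 3.653 m³/s
Panel 2-3: Δb = 8.8 m, d̄ = (1.92+0.78)/2 = 1.35, v̄ = (0.31+0.15)/2 = 0.23 → q = 8.8×1.35×0.23 = 2.732 m³/s
Panel 3-4: Δb = 1.9 m, d̄ = (0.78+0.48)/2 = 0.63, v̄ = (0.15+0.14)/2 = 0.145 → q = 1.9×0.63×0.145 = 0.1736 m³/s
Q = Σ q = 6.559 m³/s

6.56 m³/s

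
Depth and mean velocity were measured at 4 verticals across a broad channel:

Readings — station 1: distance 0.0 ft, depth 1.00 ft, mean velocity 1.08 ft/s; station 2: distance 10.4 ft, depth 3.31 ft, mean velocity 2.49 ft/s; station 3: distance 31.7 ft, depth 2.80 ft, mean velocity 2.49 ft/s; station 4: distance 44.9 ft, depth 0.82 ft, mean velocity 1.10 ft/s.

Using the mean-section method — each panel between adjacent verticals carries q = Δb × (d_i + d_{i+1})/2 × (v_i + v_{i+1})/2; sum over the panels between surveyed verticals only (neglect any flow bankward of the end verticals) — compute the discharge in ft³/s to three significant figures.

245 ft³/s

Panel 1-2: Δb = 10.4 ft, d̄ = (1.00+3.31)/2 = 2.155, v̄ = (1.08+2.49)/2 = 1.785 → q = 10.4×2.155×1.785 = 40.01 ft³/s
Panel 2-3: Δb = 21.3 ft, d̄ = (3.31+2.80)/2 = 3.055, v̄ = (2.49+2.49)/2 = 2.49 → q = 21.3×3.055×2.49 = 162.0 ft³/s
Panel 3-4: Δb = 13.2 ft, d̄ = (2.80+0.82)/2 = 1.81, v̄ = (2.49+1.10)/2 = 1.795 → q = 13.2×1.81×1.795 = 42.89 ft³/s
Q = Σ q = 244.9 ft³/s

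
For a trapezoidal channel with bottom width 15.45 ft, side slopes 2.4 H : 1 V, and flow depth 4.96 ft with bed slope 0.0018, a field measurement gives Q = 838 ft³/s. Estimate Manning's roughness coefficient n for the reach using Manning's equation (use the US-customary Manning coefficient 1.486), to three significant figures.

0.0226

A = (b + z·y)·y = (15.45 + 2.4×4.96)×4.96 = 135.7 ft²
P = b + 2y√(1+z²) = 15.45 + 2×4.96×√(1+2.4²) = 41.24 ft
R = A/P = 135.7/41.24 = 3.290 ft
n = (1.486/Q)·A·R^(2/3)·S^(1/2) = (1.486/838) × 135.7 × 2.212 × 0.04243 = 0.02258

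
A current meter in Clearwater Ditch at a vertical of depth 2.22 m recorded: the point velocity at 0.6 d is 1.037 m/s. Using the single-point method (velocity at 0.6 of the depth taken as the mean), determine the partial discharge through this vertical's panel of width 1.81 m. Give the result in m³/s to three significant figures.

v̄ = v₀.₆ = 1.037 m/s
q = v̄ × d × w = 1.037 × 2.22 × 1.81 = 4.167 m³/s

4.17 m³/s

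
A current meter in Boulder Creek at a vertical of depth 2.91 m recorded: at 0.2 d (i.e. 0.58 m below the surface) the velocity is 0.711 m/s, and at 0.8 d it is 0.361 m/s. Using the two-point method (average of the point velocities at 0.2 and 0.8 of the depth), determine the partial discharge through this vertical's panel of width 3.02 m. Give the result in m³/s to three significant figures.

v̄ = (0.711 + 0.361) / 2 = 0.5360 m/s
q = v̄ × d × w = 0.5360 × 2.91 × 3.02 = 4.710 m³/s

4.71 m³/s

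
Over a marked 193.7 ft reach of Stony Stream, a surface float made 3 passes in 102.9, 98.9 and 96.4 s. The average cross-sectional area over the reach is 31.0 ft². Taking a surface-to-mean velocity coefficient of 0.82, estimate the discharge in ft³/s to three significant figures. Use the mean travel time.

49.5 ft³/s

t̄ = (102.9 + 98.9 + 96.4) / 3 = 99.4 s
v_surface = L / t̄ = 193.7 / 99.4 = 1.949 ft/s
v_mean = 0.82 × 1.949 = 1.598 ft/s
Q = A × v_mean = 31.0 × 1.598 = 49.54 ft³/s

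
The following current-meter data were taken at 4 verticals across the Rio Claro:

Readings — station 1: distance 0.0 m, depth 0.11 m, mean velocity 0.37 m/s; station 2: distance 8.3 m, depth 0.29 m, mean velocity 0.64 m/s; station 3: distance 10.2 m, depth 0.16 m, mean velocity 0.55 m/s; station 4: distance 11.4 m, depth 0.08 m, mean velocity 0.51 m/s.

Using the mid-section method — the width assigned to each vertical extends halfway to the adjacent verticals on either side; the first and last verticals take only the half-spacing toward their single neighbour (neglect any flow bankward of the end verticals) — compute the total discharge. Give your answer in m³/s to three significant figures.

1.28 m³/s

w_1 = (8.3 − 0.0)/2 = 4.15 m; q_1 = 0.37 × 0.11 × 4.15 = 0.1689 m³/s
w_2 = (10.2 − 0.0)/2 = 5.1 m; q_2 = 0.64 × 0.29 × 5.1 = 0.9466 m³/s
w_3 = (11.4 − 8.3)/2 = 1.55 m; q_3 = 0.55 × 0.16 × 1.55 = 0.1364 m³/s
w_4 = (11.4 − 10.2)/2 = 0.6 m; q_4 = 0.51 × 0.08 × 0.6 = 0.02448 m³/s
Q = Σ qᵢ = 1.276 m³/s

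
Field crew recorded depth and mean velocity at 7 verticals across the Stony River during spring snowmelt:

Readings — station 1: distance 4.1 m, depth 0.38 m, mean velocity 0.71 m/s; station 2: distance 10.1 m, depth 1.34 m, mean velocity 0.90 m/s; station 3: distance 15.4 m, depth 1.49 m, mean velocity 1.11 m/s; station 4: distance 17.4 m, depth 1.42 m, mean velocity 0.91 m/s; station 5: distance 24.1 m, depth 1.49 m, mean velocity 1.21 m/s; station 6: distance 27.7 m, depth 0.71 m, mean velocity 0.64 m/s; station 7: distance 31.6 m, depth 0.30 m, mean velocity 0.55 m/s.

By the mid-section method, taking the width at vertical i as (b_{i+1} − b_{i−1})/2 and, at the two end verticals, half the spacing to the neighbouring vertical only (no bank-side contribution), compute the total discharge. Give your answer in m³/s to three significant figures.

30.6 m³/s

w_1 = (10.1 − 4.1)/2 = 3 m; q_1 = 0.71 × 0.38 × 3 = 0.8094 m³/s
w_2 = (15.4 − 4.1)/2 = 5.65 m; q_2 = 0.90 × 1.34 × 5.65 = 6.814 m³/s
w_3 = (17.4 − 10.1)/2 = 3.65 m; q_3 = 1.11 × 1.49 × 3.65 = 6.037 m³/s
w_4 = (24.1 − 15.4)/2 = 4.35 m; q_4 = 0.91 × 1.42 × 4.35 = 5.621 m³/s
w_5 = (27.7 − 17.4)/2 = 5.15 m; q_5 = 1.21 × 1.49 × 5.15 = 9.285 m³/s
w_6 = (31.6 − 24.1)/2 = 3.75 m; q_6 = 0.64 × 0.71 × 3.75 = 1.704 m³/s
w_7 = (31.6 − 27.7)/2 = 1.95 m; q_7 = 0.55 × 0.30 × 1.95 = 0.3218 m³/s
Q = Σ qᵢ = 30.59 m³/s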